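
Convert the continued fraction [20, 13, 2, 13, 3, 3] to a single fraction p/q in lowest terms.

74696/3721

Using pₖ = aₖpₖ₋₁ + pₖ₋₂ and qₖ = aₖqₖ₋₁ + qₖ₋₂:
  k=0: a=20, p=20, q=1
  k=1: a=13, p=261, q=13
  k=2: a=2, p=542, q=27
  k=3: a=13, p=7307, q=364
  k=4: a=3, p=22463, q=1119
  k=5: a=3, p=74696, q=3721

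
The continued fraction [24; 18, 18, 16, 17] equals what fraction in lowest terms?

Fold from the inside: start with 17/1.
  16 + 1/17 = 273/17
  18 + 17/273 = 4931/273
  18 + 273/4931 = 89031/4931
  24 + 4931/89031 = 2141675/89031

2141675/89031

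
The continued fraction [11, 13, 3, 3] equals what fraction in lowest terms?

1473/133

Fold from the inside: start with 3/1.
  3 + 1/3 = 10/3
  13 + 3/10 = 133/10
  11 + 10/133 = 1473/133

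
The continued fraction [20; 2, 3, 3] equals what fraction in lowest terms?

470/23

Fold from the inside: start with 3/1.
  3 + 1/3 = 10/3
  2 + 3/10 = 23/10
  20 + 10/23 = 470/23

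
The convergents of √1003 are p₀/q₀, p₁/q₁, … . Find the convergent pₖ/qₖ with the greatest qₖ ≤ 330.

9026/285

√1003 = [31; 1, 2, 31, 2, 1, 62, …] (period length 6).
Convergents:
  p_0/q_0 = 31/1
  p_1/q_1 = 32/1
  p_2/q_2 = 95/3
  p_3/q_3 = 2977/94
  p_4/q_4 = 6049/191
  p_5/q_5 = 9026/285
  p_6/q_6 = 565661/17861
q_5 = 285 ≤ 330 < 17861 = q_6, so the answer is 9026/285.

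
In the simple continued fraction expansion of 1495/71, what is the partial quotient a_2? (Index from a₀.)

1495 = 21·71 + 4   →  a_0 = 21
71 = 17·4 + 3   →  a_1 = 17
4 = 1·3 + 1   →  a_2 = 1

1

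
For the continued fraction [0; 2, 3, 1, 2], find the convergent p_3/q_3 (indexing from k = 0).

Using pₖ = aₖpₖ₋₁ + pₖ₋₂, qₖ = aₖqₖ₋₁ + qₖ₋₂ (with p₋₁=1, p₋₂=0, q₋₁=0, q₋₂=1):
  k=0: a=0, p=0, q=1
  k=1: a=2, p=1, q=2
  k=2: a=3, p=3, q=7
  k=3: a=1, p=4, q=9

4/9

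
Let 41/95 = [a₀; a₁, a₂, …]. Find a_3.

41 = 0·95 + 41   →  a_0 = 0
95 = 2·41 + 13   →  a_1 = 2
41 = 3·13 + 2   →  a_2 = 3
13 = 6·2 + 1   →  a_3 = 6

6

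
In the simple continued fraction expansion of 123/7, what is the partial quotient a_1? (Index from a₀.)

1

123 = 17·7 + 4   →  a_0 = 17
7 = 1·4 + 3   →  a_1 = 1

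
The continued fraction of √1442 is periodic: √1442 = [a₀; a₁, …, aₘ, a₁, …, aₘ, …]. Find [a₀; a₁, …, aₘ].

a₀ = ⌊√1442⌋ = 37.
With m₀=0, d₀=1 and mₖ₊₁ = dₖaₖ − mₖ, dₖ₊₁ = (n − mₖ₊₁²)/dₖ, aₖ₊₁ = ⌊(a₀+mₖ₊₁)/dₖ₊₁⌋:
  k=1: m=37, d=73, a=1
  k=2: m=36, d=2, a=36
  k=3: m=36, d=73, a=1
  k=4: m=37, d=1, a=74
d=1 and a=2a₀=74 at k=4, so the next step gives (m, d) = (37, 73) again — its k=1 value — and the period has length 4.

[37; 1, 36, 1, 74]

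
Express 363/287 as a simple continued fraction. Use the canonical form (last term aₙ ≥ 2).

363 = 1*287 + 76
287 = 3*76 + 59
76 = 1*59 + 17
59 = 3*17 + 8
17 = 2*8 + 1
8 = 8*1 + 0  (stop)
So 363/287 = [1; 3, 1, 3, 2, 8].

[1; 3, 1, 3, 2, 8]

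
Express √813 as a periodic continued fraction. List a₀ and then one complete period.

[28; 1, 1, 18, 1, 1, 56]

a₀ = ⌊√813⌋ = 28.
With m₀=0, d₀=1 and mₖ₊₁ = dₖaₖ − mₖ, dₖ₊₁ = (n − mₖ₊₁²)/dₖ, aₖ₊₁ = ⌊(a₀+mₖ₊₁)/dₖ₊₁⌋:
  k=1: m=28, d=29, a=1
  k=2: m=1, d=28, a=1
  k=3: m=27, d=3, a=18
  k=4: m=27, d=28, a=1
  k=5: m=1, d=29, a=1
  k=6: m=28, d=1, a=56
d=1 and a=2a₀=56 at k=6, so the next step gives (m, d) = (28, 29) again — its k=1 value — and the period has length 6.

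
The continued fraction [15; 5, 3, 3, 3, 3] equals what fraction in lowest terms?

Using pₖ = aₖpₖ₋₁ + pₖ₋₂ and qₖ = aₖqₖ₋₁ + qₖ₋₂:
  k=0: a=15, p=15, q=1
  k=1: a=5, p=76, q=5
  k=2: a=3, p=243, q=16
  k=3: a=3, p=805, q=53
  k=4: a=3, p=2658, q=175
  k=5: a=3, p=8779, q=578

8779/578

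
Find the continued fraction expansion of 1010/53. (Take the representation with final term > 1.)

[19; 17, 1, 2]

1010 = 19×53 + 3
53 = 17×3 + 2
3 = 1×2 + 1
2 = 2×1 + 0  (stop)
So 1010/53 = [19; 17, 1, 2].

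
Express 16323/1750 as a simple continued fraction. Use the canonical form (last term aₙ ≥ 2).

16323 = 9·1750 + 573
1750 = 3·573 + 31
573 = 18·31 + 15
31 = 2·15 + 1
15 = 15·1 + 0  (stop)
So 16323/1750 = [9; 3, 18, 2, 15].

[9; 3, 18, 2, 15]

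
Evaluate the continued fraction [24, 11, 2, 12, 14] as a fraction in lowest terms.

Using pₖ = aₖpₖ₋₁ + pₖ₋₂ and qₖ = aₖqₖ₋₁ + qₖ₋₂:
  k=0: a=24, p=24, q=1
  k=1: a=11, p=265, q=11
  k=2: a=2, p=554, q=23
  k=3: a=12, p=6913, q=287
  k=4: a=14, p=97336, q=4041

97336/4041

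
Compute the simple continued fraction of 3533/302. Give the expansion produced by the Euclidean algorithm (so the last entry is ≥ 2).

[11; 1, 2, 3, 7, 4]

3533 = 11·302 + 211
302 = 1·211 + 91
211 = 2·91 + 29
91 = 3·29 + 4
29 = 7·4 + 1
4 = 4·1 + 0  (stop)
So 3533/302 = [11; 1, 2, 3, 7, 4].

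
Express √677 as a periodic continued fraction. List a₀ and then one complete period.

[26; 52]

a₀ = ⌊√677⌋ = 26.
With m₀=0, d₀=1 and mₖ₊₁ = dₖaₖ − mₖ, dₖ₊₁ = (n − mₖ₊₁²)/dₖ, aₖ₊₁ = ⌊(a₀+mₖ₊₁)/dₖ₊₁⌋:
  k=1: m=26, d=1, a=52
d=1 and a=2a₀=52 at k=1, so the next step gives (m, d) = (26, 1) again — its k=1 value — and the period has length 1.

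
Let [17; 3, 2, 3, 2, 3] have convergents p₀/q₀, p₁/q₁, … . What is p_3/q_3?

415/24

Using pₖ = aₖpₖ₋₁ + pₖ₋₂, qₖ = aₖqₖ₋₁ + qₖ₋₂ (with p₋₁=1, p₋₂=0, q₋₁=0, q₋₂=1):
  k=0: a=17, p=17, q=1
  k=1: a=3, p=52, q=3
  k=2: a=2, p=121, q=7
  k=3: a=3, p=415, q=24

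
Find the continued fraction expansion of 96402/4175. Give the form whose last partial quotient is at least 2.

96402 = 23·4175 + 377
4175 = 11·377 + 28
377 = 13·28 + 13
28 = 2·13 + 2
13 = 6·2 + 1
2 = 2·1 + 0  (stop)
So 96402/4175 = [23; 11, 13, 2, 6, 2].

[23; 11, 13, 2, 6, 2]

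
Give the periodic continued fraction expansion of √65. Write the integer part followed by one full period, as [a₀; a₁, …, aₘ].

[8; 16]

a₀ = ⌊√65⌋ = 8.
With m₀=0, d₀=1 and mₖ₊₁ = dₖaₖ − mₖ, dₖ₊₁ = (n − mₖ₊₁²)/dₖ, aₖ₊₁ = ⌊(a₀+mₖ₊₁)/dₖ₊₁⌋:
  k=1: m=8, d=1, a=16
d=1 and a=2a₀=16 at k=1, so the next step gives (m, d) = (8, 1) again — its k=1 value — and the period has length 1.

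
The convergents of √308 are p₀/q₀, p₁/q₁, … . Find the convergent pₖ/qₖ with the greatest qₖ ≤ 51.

351/20

√308 = [17; 1, 1, 4, 1, 1, 34, …] (period length 6).
Convergents:
  p_0/q_0 = 17/1
  p_1/q_1 = 18/1
  p_2/q_2 = 35/2
  p_3/q_3 = 158/9
  p_4/q_4 = 193/11
  p_5/q_5 = 351/20
  p_6/q_6 = 12127/691
q_5 = 20 ≤ 51 < 691 = q_6, so the answer is 351/20.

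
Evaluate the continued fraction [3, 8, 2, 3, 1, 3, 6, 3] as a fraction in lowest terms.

17716/5681

Using pₖ = aₖpₖ₋₁ + pₖ₋₂ and qₖ = aₖqₖ₋₁ + qₖ₋₂:
  k=0: a=3, p=3, q=1
  k=1: a=8, p=25, q=8
  k=2: a=2, p=53, q=17
  k=3: a=3, p=184, q=59
  k=4: a=1, p=237, q=76
  k=5: a=3, p=895, q=287
  k=6: a=6, p=5607, q=1798
  k=7: a=3, p=17716, q=5681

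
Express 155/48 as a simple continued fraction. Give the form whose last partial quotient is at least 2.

155 = 3·48 + 11
48 = 4·11 + 4
11 = 2·4 + 3
4 = 1·3 + 1
3 = 3·1 + 0  (stop)
So 155/48 = [3; 4, 2, 1, 3].

[3; 4, 2, 1, 3]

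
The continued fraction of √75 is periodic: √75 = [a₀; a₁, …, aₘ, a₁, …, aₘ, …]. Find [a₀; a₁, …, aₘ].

a₀ = ⌊√75⌋ = 8.
With m₀=0, d₀=1 and mₖ₊₁ = dₖaₖ − mₖ, dₖ₊₁ = (n − mₖ₊₁²)/dₖ, aₖ₊₁ = ⌊(a₀+mₖ₊₁)/dₖ₊₁⌋:
  k=1: m=8, d=11, a=1
  k=2: m=3, d=6, a=1
  k=3: m=3, d=11, a=1
  k=4: m=8, d=1, a=16
d=1 and a=2a₀=16 at k=4, so the next step gives (m, d) = (8, 11) again — its k=1 value — and the period has length 4.

[8; 1, 1, 1, 16]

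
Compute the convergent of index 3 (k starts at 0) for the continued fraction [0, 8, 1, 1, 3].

Using pₖ = aₖpₖ₋₁ + pₖ₋₂, qₖ = aₖqₖ₋₁ + qₖ₋₂ (with p₋₁=1, p₋₂=0, q₋₁=0, q₋₂=1):
  k=0: a=0, p=0, q=1
  k=1: a=8, p=1, q=8
  k=2: a=1, p=1, q=9
  k=3: a=1, p=2, q=17

2/17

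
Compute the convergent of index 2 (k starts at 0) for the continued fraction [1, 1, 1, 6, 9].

3/2

Using pₖ = aₖpₖ₋₁ + pₖ₋₂, qₖ = aₖqₖ₋₁ + qₖ₋₂ (with p₋₁=1, p₋₂=0, q₋₁=0, q₋₂=1):
  k=0: a=1, p=1, q=1
  k=1: a=1, p=2, q=1
  k=2: a=1, p=3, q=2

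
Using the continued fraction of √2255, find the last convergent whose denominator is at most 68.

1757/37

√2255 = [47; 2, 18, 2, 94, …] (period length 4).
Convergents:
  p_0/q_0 = 47/1
  p_1/q_1 = 95/2
  p_2/q_2 = 1757/37
  p_3/q_3 = 3609/76
q_2 = 37 ≤ 68 < 76 = q_3, so the answer is 1757/37.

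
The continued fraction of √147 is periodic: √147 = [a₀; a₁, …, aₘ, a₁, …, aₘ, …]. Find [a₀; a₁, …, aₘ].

a₀ = ⌊√147⌋ = 12.
With m₀=0, d₀=1 and mₖ₊₁ = dₖaₖ − mₖ, dₖ₊₁ = (n − mₖ₊₁²)/dₖ, aₖ₊₁ = ⌊(a₀+mₖ₊₁)/dₖ₊₁⌋:
  k=1: m=12, d=3, a=8
  k=2: m=12, d=1, a=24
d=1 and a=2a₀=24 at k=2, so the next step gives (m, d) = (12, 3) again — its k=1 value — and the period has length 2.

[12; 8, 24]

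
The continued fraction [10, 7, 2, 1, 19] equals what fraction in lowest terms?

4389/433

Fold from the inside: start with 19/1.
  1 + 1/19 = 20/19
  2 + 19/20 = 59/20
  7 + 20/59 = 433/59
  10 + 59/433 = 4389/433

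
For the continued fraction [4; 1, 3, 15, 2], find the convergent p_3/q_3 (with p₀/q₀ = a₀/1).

Using pₖ = aₖpₖ₋₁ + pₖ₋₂, qₖ = aₖqₖ₋₁ + qₖ₋₂ (with p₋₁=1, p₋₂=0, q₋₁=0, q₋₂=1):
  k=0: a=4, p=4, q=1
  k=1: a=1, p=5, q=1
  k=2: a=3, p=19, q=4
  k=3: a=15, p=290, q=61

290/61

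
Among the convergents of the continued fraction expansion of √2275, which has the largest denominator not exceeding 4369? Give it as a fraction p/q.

150627/3158

√2275 = [47; 1, 2, 3, 2, 1, 94, …] (period length 6).
Convergents:
  p_0/q_0 = 47/1
  p_1/q_1 = 48/1
  p_2/q_2 = 143/3
  p_3/q_3 = 477/10
  p_4/q_4 = 1097/23
  p_5/q_5 = 1574/33
  p_6/q_6 = 149053/3125
  p_7/q_7 = 150627/3158
  p_8/q_8 = 450307/9441
q_7 = 3158 ≤ 4369 < 9441 = q_8, so the answer is 150627/3158.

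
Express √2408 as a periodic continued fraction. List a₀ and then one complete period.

a₀ = ⌊√2408⌋ = 49.
With m₀=0, d₀=1 and mₖ₊₁ = dₖaₖ − mₖ, dₖ₊₁ = (n − mₖ₊₁²)/dₖ, aₖ₊₁ = ⌊(a₀+mₖ₊₁)/dₖ₊₁⌋:
  k=1: m=49, d=7, a=14
  k=2: m=49, d=1, a=98
d=1 and a=2a₀=98 at k=2, so the next step gives (m, d) = (49, 7) again — its k=1 value — and the period has length 2.

[49; 14, 98]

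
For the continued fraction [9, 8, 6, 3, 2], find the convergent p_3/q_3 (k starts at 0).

Using pₖ = aₖpₖ₋₁ + pₖ₋₂, qₖ = aₖqₖ₋₁ + qₖ₋₂ (with p₋₁=1, p₋₂=0, q₋₁=0, q₋₂=1):
  k=0: a=9, p=9, q=1
  k=1: a=8, p=73, q=8
  k=2: a=6, p=447, q=49
  k=3: a=3, p=1414, q=155

1414/155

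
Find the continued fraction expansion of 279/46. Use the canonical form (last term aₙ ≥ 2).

279 = 6·46 + 3
46 = 15·3 + 1
3 = 3·1 + 0  (stop)
So 279/46 = [6; 15, 3].

[6; 15, 3]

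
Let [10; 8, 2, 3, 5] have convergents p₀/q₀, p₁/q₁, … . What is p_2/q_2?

172/17

Using pₖ = aₖpₖ₋₁ + pₖ₋₂, qₖ = aₖqₖ₋₁ + qₖ₋₂ (with p₋₁=1, p₋₂=0, q₋₁=0, q₋₂=1):
  k=0: a=10, p=10, q=1
  k=1: a=8, p=81, q=8
  k=2: a=2, p=172, q=17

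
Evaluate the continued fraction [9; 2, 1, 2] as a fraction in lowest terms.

Fold from the inside: start with 2/1.
  1 + 1/2 = 3/2
  2 + 2/3 = 8/3
  9 + 3/8 = 75/8

75/8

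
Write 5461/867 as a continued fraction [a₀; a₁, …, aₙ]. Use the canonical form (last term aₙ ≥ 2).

5461 = 6·867 + 259
867 = 3·259 + 90
259 = 2·90 + 79
90 = 1·79 + 11
79 = 7·11 + 2
11 = 5·2 + 1
2 = 2·1 + 0  (stop)
So 5461/867 = [6; 3, 2, 1, 7, 5, 2].

[6; 3, 2, 1, 7, 5, 2]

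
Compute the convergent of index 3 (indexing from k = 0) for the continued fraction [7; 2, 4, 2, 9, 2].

Using pₖ = aₖpₖ₋₁ + pₖ₋₂, qₖ = aₖqₖ₋₁ + qₖ₋₂ (with p₋₁=1, p₋₂=0, q₋₁=0, q₋₂=1):
  k=0: a=7, p=7, q=1
  k=1: a=2, p=15, q=2
  k=2: a=4, p=67, q=9
  k=3: a=2, p=149, q=20

149/20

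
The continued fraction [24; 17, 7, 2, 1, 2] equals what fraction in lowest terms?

Fold from the inside: start with 2/1.
  1 + 1/2 = 3/2
  2 + 2/3 = 8/3
  7 + 3/8 = 59/8
  17 + 8/59 = 1011/59
  24 + 59/1011 = 24323/1011

24323/1011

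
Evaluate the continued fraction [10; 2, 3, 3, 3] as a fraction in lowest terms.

793/76

Fold from the inside: start with 3/1.
  3 + 1/3 = 10/3
  3 + 3/10 = 33/10
  2 + 10/33 = 76/33
  10 + 33/76 = 793/76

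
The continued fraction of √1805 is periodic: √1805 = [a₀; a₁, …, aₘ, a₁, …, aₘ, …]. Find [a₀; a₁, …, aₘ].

[42; 2, 16, 2, 84]

a₀ = ⌊√1805⌋ = 42.
With m₀=0, d₀=1 and mₖ₊₁ = dₖaₖ − mₖ, dₖ₊₁ = (n − mₖ₊₁²)/dₖ, aₖ₊₁ = ⌊(a₀+mₖ₊₁)/dₖ₊₁⌋:
  k=1: m=42, d=41, a=2
  k=2: m=40, d=5, a=16
  k=3: m=40, d=41, a=2
  k=4: m=42, d=1, a=84
d=1 and a=2a₀=84 at k=4, so the next step gives (m, d) = (42, 41) again — its k=1 value — and the period has length 4.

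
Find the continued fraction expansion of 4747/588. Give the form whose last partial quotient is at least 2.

4747 = 8*588 + 43
588 = 13*43 + 29
43 = 1*29 + 14
29 = 2*14 + 1
14 = 14*1 + 0  (stop)
So 4747/588 = [8; 13, 1, 2, 14].

[8; 13, 1, 2, 14]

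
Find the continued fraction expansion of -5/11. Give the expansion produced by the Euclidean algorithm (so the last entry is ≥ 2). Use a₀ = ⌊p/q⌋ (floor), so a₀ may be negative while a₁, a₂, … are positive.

-5 = -1*11 + 6
11 = 1*6 + 5
6 = 1*5 + 1
5 = 5*1 + 0  (stop)
So -5/11 = [-1; 1, 1, 5].

[-1; 1, 1, 5]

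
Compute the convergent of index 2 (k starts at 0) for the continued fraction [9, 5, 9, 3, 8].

423/46

Using pₖ = aₖpₖ₋₁ + pₖ₋₂, qₖ = aₖqₖ₋₁ + qₖ₋₂ (with p₋₁=1, p₋₂=0, q₋₁=0, q₋₂=1):
  k=0: a=9, p=9, q=1
  k=1: a=5, p=46, q=5
  k=2: a=9, p=423, q=46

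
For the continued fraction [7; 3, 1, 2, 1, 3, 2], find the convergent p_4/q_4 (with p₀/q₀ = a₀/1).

109/15

Using pₖ = aₖpₖ₋₁ + pₖ₋₂, qₖ = aₖqₖ₋₁ + qₖ₋₂ (with p₋₁=1, p₋₂=0, q₋₁=0, q₋₂=1):
  k=0: a=7, p=7, q=1
  k=1: a=3, p=22, q=3
  k=2: a=1, p=29, q=4
  k=3: a=2, p=80, q=11
  k=4: a=1, p=109, q=15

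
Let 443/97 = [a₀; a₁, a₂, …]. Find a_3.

443 = 4·97 + 55   →  a_0 = 4
97 = 1·55 + 42   →  a_1 = 1
55 = 1·42 + 13   →  a_2 = 1
42 = 3·13 + 3   →  a_3 = 3

3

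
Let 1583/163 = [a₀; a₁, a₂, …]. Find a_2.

1583 = 9·163 + 116   →  a_0 = 9
163 = 1·116 + 47   →  a_1 = 1
116 = 2·47 + 22   →  a_2 = 2

2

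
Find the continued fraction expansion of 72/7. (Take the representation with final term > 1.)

[10; 3, 2]

72 = 10·7 + 2
7 = 3·2 + 1
2 = 2·1 + 0  (stop)
So 72/7 = [10; 3, 2].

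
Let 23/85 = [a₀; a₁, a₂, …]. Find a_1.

23 = 0·85 + 23   →  a_0 = 0
85 = 3·23 + 16   →  a_1 = 3

3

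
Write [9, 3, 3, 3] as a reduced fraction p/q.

307/33

Fold from the inside: start with 3/1.
  3 + 1/3 = 10/3
  3 + 3/10 = 33/10
  9 + 10/33 = 307/33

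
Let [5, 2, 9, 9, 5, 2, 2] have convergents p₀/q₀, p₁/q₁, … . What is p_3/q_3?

Using pₖ = aₖpₖ₋₁ + pₖ₋₂, qₖ = aₖqₖ₋₁ + qₖ₋₂ (with p₋₁=1, p₋₂=0, q₋₁=0, q₋₂=1):
  k=0: a=5, p=5, q=1
  k=1: a=2, p=11, q=2
  k=2: a=9, p=104, q=19
  k=3: a=9, p=947, q=173

947/173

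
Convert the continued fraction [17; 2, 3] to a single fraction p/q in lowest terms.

Fold from the inside: start with 3/1.
  2 + 1/3 = 7/3
  17 + 3/7 = 122/7

122/7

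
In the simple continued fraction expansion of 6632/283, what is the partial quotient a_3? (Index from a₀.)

6632 = 23·283 + 123   →  a_0 = 23
283 = 2·123 + 37   →  a_1 = 2
123 = 3·37 + 12   →  a_2 = 3
37 = 3·12 + 1   →  a_3 = 3

3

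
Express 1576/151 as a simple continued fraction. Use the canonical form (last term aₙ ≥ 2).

1576 = 10*151 + 66
151 = 2*66 + 19
66 = 3*19 + 9
19 = 2*9 + 1
9 = 9*1 + 0  (stop)
So 1576/151 = [10; 2, 3, 2, 9].

[10; 2, 3, 2, 9]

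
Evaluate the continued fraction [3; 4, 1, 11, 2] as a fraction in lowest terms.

Using pₖ = aₖpₖ₋₁ + pₖ₋₂ and qₖ = aₖqₖ₋₁ + qₖ₋₂:
  k=0: a=3, p=3, q=1
  k=1: a=4, p=13, q=4
  k=2: a=1, p=16, q=5
  k=3: a=11, p=189, q=59
  k=4: a=2, p=394, q=123

394/123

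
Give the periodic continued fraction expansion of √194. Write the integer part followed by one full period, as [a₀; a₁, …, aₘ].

a₀ = ⌊√194⌋ = 13.
With m₀=0, d₀=1 and mₖ₊₁ = dₖaₖ − mₖ, dₖ₊₁ = (n − mₖ₊₁²)/dₖ, aₖ₊₁ = ⌊(a₀+mₖ₊₁)/dₖ₊₁⌋:
  k=1: m=13, d=25, a=1
  k=2: m=12, d=2, a=12
  k=3: m=12, d=25, a=1
  k=4: m=13, d=1, a=26
d=1 and a=2a₀=26 at k=4, so the next step gives (m, d) = (13, 25) again — its k=1 value — and the period has length 4.

[13; 1, 12, 1, 26]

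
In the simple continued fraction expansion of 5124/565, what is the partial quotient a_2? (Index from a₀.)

2

5124 = 9·565 + 39   →  a_0 = 9
565 = 14·39 + 19   →  a_1 = 14
39 = 2·19 + 1   →  a_2 = 2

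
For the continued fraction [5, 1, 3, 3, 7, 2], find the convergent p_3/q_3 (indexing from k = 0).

75/13

Using pₖ = aₖpₖ₋₁ + pₖ₋₂, qₖ = aₖqₖ₋₁ + qₖ₋₂ (with p₋₁=1, p₋₂=0, q₋₁=0, q₋₂=1):
  k=0: a=5, p=5, q=1
  k=1: a=1, p=6, q=1
  k=2: a=3, p=23, q=4
  k=3: a=3, p=75, q=13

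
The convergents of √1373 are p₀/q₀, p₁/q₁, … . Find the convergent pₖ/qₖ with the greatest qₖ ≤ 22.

√1373 = [37; 18, 1, 1, 18, 74, …] (period length 5).
Convergents:
  p_0/q_0 = 37/1
  p_1/q_1 = 667/18
  p_2/q_2 = 704/19
  p_3/q_3 = 1371/37
q_2 = 19 ≤ 22 < 37 = q_3, so the answer is 704/19.

704/19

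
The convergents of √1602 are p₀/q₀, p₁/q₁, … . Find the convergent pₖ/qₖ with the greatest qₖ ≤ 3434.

128120/3201

√1602 = [40; 40, 80, …] (period length 2).
Convergents:
  p_0/q_0 = 40/1
  p_1/q_1 = 1601/40
  p_2/q_2 = 128120/3201
  p_3/q_3 = 5126401/128080
q_2 = 3201 ≤ 3434 < 128080 = q_3, so the answer is 128120/3201.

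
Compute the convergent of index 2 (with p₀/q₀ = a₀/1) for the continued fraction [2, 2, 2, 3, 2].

12/5

Using pₖ = aₖpₖ₋₁ + pₖ₋₂, qₖ = aₖqₖ₋₁ + qₖ₋₂ (with p₋₁=1, p₋₂=0, q₋₁=0, q₋₂=1):
  k=0: a=2, p=2, q=1
  k=1: a=2, p=5, q=2
  k=2: a=2, p=12, q=5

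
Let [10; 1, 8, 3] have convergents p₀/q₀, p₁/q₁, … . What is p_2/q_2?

98/9

Using pₖ = aₖpₖ₋₁ + pₖ₋₂, qₖ = aₖqₖ₋₁ + qₖ₋₂ (with p₋₁=1, p₋₂=0, q₋₁=0, q₋₂=1):
  k=0: a=10, p=10, q=1
  k=1: a=1, p=11, q=1
  k=2: a=8, p=98, q=9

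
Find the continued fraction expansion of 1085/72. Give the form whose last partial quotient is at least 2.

[15; 14, 2, 2]

1085 = 15×72 + 5
72 = 14×5 + 2
5 = 2×2 + 1
2 = 2×1 + 0  (stop)
So 1085/72 = [15; 14, 2, 2].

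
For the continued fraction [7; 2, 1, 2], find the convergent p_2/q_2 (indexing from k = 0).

Using pₖ = aₖpₖ₋₁ + pₖ₋₂, qₖ = aₖqₖ₋₁ + qₖ₋₂ (with p₋₁=1, p₋₂=0, q₋₁=0, q₋₂=1):
  k=0: a=7, p=7, q=1
  k=1: a=2, p=15, q=2
  k=2: a=1, p=22, q=3

22/3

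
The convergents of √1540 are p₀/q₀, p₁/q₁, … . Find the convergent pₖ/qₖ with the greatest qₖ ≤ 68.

1295/33

√1540 = [39; 4, 8, 2, 8, 4, 78, …] (period length 6).
Convergents:
  p_0/q_0 = 39/1
  p_1/q_1 = 157/4
  p_2/q_2 = 1295/33
  p_3/q_3 = 2747/70
q_2 = 33 ≤ 68 < 70 = q_3, so the answer is 1295/33.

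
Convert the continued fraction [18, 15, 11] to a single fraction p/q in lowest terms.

2999/166

Fold from the inside: start with 11/1.
  15 + 1/11 = 166/11
  18 + 11/166 = 2999/166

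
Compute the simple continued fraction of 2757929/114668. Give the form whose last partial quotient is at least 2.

2757929 = 24×114668 + 5897
114668 = 19×5897 + 2625
5897 = 2×2625 + 647
2625 = 4×647 + 37
647 = 17×37 + 18
37 = 2×18 + 1
18 = 18×1 + 0  (stop)
So 2757929/114668 = [24; 19, 2, 4, 17, 2, 18].

[24; 19, 2, 4, 17, 2, 18]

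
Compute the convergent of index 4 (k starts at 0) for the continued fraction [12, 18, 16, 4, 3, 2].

45943/3811

Using pₖ = aₖpₖ₋₁ + pₖ₋₂, qₖ = aₖqₖ₋₁ + qₖ₋₂ (with p₋₁=1, p₋₂=0, q₋₁=0, q₋₂=1):
  k=0: a=12, p=12, q=1
  k=1: a=18, p=217, q=18
  k=2: a=16, p=3484, q=289
  k=3: a=4, p=14153, q=1174
  k=4: a=3, p=45943, q=3811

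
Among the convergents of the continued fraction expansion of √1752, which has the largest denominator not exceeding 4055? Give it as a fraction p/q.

147127/3515

√1752 = [41; 1, 5, 1, 82, …] (period length 4).
Convergents:
  p_0/q_0 = 41/1
  p_1/q_1 = 42/1
  p_2/q_2 = 251/6
  p_3/q_3 = 293/7
  p_4/q_4 = 24277/580
  p_5/q_5 = 24570/587
  p_6/q_6 = 147127/3515
  p_7/q_7 = 171697/4102
q_6 = 3515 ≤ 4055 < 4102 = q_7, so the answer is 147127/3515.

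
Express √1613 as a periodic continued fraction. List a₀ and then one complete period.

[40; 6, 6, 80]

a₀ = ⌊√1613⌋ = 40.
With m₀=0, d₀=1 and mₖ₊₁ = dₖaₖ − mₖ, dₖ₊₁ = (n − mₖ₊₁²)/dₖ, aₖ₊₁ = ⌊(a₀+mₖ₊₁)/dₖ₊₁⌋:
  k=1: m=40, d=13, a=6
  k=2: m=38, d=13, a=6
  k=3: m=40, d=1, a=80
d=1 and a=2a₀=80 at k=3, so the next step gives (m, d) = (40, 13) again — its k=1 value — and the period has length 3.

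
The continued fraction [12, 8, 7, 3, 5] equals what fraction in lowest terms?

11541/952

Using pₖ = aₖpₖ₋₁ + pₖ₋₂ and qₖ = aₖqₖ₋₁ + qₖ₋₂:
  k=0: a=12, p=12, q=1
  k=1: a=8, p=97, q=8
  k=2: a=7, p=691, q=57
  k=3: a=3, p=2170, q=179
  k=4: a=5, p=11541, q=952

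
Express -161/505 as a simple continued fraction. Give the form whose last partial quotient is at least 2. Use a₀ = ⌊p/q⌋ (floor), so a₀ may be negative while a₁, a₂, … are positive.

[-1; 1, 2, 7, 3, 7]

-161 = -1*505 + 344
505 = 1*344 + 161
344 = 2*161 + 22
161 = 7*22 + 7
22 = 3*7 + 1
7 = 7*1 + 0  (stop)
So -161/505 = [-1; 1, 2, 7, 3, 7].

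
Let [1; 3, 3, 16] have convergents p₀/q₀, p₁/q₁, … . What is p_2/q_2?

13/10

Using pₖ = aₖpₖ₋₁ + pₖ₋₂, qₖ = aₖqₖ₋₁ + qₖ₋₂ (with p₋₁=1, p₋₂=0, q₋₁=0, q₋₂=1):
  k=0: a=1, p=1, q=1
  k=1: a=3, p=4, q=3
  k=2: a=3, p=13, q=10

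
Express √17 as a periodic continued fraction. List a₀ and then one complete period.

a₀ = ⌊√17⌋ = 4.
With m₀=0, d₀=1 and mₖ₊₁ = dₖaₖ − mₖ, dₖ₊₁ = (n − mₖ₊₁²)/dₖ, aₖ₊₁ = ⌊(a₀+mₖ₊₁)/dₖ₊₁⌋:
  k=1: m=4, d=1, a=8
d=1 and a=2a₀=8 at k=1, so the next step gives (m, d) = (4, 1) again — its k=1 value — and the period has length 1.

[4; 8]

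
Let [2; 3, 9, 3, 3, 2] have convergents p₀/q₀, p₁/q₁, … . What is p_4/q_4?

Using pₖ = aₖpₖ₋₁ + pₖ₋₂, qₖ = aₖqₖ₋₁ + qₖ₋₂ (with p₋₁=1, p₋₂=0, q₋₁=0, q₋₂=1):
  k=0: a=2, p=2, q=1
  k=1: a=3, p=7, q=3
  k=2: a=9, p=65, q=28
  k=3: a=3, p=202, q=87
  k=4: a=3, p=671, q=289

671/289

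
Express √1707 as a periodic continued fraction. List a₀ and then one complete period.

[41; 3, 6, 41, 6, 3, 82]

a₀ = ⌊√1707⌋ = 41.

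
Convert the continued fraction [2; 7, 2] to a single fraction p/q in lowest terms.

32/15

Fold from the inside: start with 2/1.
  7 + 1/2 = 15/2
  2 + 2/15 = 32/15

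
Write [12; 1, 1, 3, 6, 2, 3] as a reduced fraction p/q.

Fold from the inside: start with 3/1.
  2 + 1/3 = 7/3
  6 + 3/7 = 45/7
  3 + 7/45 = 142/45
  1 + 45/142 = 187/142
  1 + 142/187 = 329/187
  12 + 187/329 = 4135/329

4135/329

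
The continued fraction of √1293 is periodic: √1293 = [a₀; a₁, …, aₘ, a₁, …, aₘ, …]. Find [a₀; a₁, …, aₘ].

[35; 1, 22, 1, 70]

a₀ = ⌊√1293⌋ = 35.
With m₀=0, d₀=1 and mₖ₊₁ = dₖaₖ − mₖ, dₖ₊₁ = (n − mₖ₊₁²)/dₖ, aₖ₊₁ = ⌊(a₀+mₖ₊₁)/dₖ₊₁⌋:
  k=1: m=35, d=68, a=1
  k=2: m=33, d=3, a=22
  k=3: m=33, d=68, a=1
  k=4: m=35, d=1, a=70
d=1 and a=2a₀=70 at k=4, so the next step gives (m, d) = (35, 68) again — its k=1 value — and the period has length 4.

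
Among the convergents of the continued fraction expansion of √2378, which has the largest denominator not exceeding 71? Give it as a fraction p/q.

829/17

√2378 = [48; 1, 3, 3, 1, 96, …] (period length 5).
Convergents:
  p_0/q_0 = 48/1
  p_1/q_1 = 49/1
  p_2/q_2 = 195/4
  p_3/q_3 = 634/13
  p_4/q_4 = 829/17
  p_5/q_5 = 80218/1645
q_4 = 17 ≤ 71 < 1645 = q_5, so the answer is 829/17.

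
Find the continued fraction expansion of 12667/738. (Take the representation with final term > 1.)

[17; 6, 10, 12]

12667 = 17*738 + 121
738 = 6*121 + 12
121 = 10*12 + 1
12 = 12*1 + 0  (stop)
So 12667/738 = [17; 6, 10, 12].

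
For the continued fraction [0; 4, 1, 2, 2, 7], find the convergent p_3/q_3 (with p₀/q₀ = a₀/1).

Using pₖ = aₖpₖ₋₁ + pₖ₋₂, qₖ = aₖqₖ₋₁ + qₖ₋₂ (with p₋₁=1, p₋₂=0, q₋₁=0, q₋₂=1):
  k=0: a=0, p=0, q=1
  k=1: a=4, p=1, q=4
  k=2: a=1, p=1, q=5
  k=3: a=2, p=3, q=14

3/14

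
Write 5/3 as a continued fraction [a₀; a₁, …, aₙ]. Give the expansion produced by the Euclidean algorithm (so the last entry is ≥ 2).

[1; 1, 2]

5 = 1×3 + 2
3 = 1×2 + 1
2 = 2×1 + 0  (stop)
So 5/3 = [1; 1, 2].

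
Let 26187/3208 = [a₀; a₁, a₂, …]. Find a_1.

26187 = 8·3208 + 523   →  a_0 = 8
3208 = 6·523 + 70   →  a_1 = 6

6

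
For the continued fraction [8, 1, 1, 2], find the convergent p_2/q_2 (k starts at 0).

17/2

Using pₖ = aₖpₖ₋₁ + pₖ₋₂, qₖ = aₖqₖ₋₁ + qₖ₋₂ (with p₋₁=1, p₋₂=0, q₋₁=0, q₋₂=1):
  k=0: a=8, p=8, q=1
  k=1: a=1, p=9, q=1
  k=2: a=1, p=17, q=2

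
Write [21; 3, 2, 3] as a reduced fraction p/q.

Using pₖ = aₖpₖ₋₁ + pₖ₋₂ and qₖ = aₖqₖ₋₁ + qₖ₋₂:
  k=0: a=21, p=21, q=1
  k=1: a=3, p=64, q=3
  k=2: a=2, p=149, q=7
  k=3: a=3, p=511, q=24

511/24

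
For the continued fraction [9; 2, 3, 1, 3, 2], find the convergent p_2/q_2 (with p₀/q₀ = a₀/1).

Using pₖ = aₖpₖ₋₁ + pₖ₋₂, qₖ = aₖqₖ₋₁ + qₖ₋₂ (with p₋₁=1, p₋₂=0, q₋₁=0, q₋₂=1):
  k=0: a=9, p=9, q=1
  k=1: a=2, p=19, q=2
  k=2: a=3, p=66, q=7

66/7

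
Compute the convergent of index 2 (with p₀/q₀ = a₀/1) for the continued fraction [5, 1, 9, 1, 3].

Using pₖ = aₖpₖ₋₁ + pₖ₋₂, qₖ = aₖqₖ₋₁ + qₖ₋₂ (with p₋₁=1, p₋₂=0, q₋₁=0, q₋₂=1):
  k=0: a=5, p=5, q=1
  k=1: a=1, p=6, q=1
  k=2: a=9, p=59, q=10

59/10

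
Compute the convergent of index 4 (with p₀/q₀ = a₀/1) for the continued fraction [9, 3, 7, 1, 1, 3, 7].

Using pₖ = aₖpₖ₋₁ + pₖ₋₂, qₖ = aₖqₖ₋₁ + qₖ₋₂ (with p₋₁=1, p₋₂=0, q₋₁=0, q₋₂=1):
  k=0: a=9, p=9, q=1
  k=1: a=3, p=28, q=3
  k=2: a=7, p=205, q=22
  k=3: a=1, p=233, q=25
  k=4: a=1, p=438, q=47

438/47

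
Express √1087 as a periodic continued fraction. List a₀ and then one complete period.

[32; 1, 31, 1, 64]

a₀ = ⌊√1087⌋ = 32.
With m₀=0, d₀=1 and mₖ₊₁ = dₖaₖ − mₖ, dₖ₊₁ = (n − mₖ₊₁²)/dₖ, aₖ₊₁ = ⌊(a₀+mₖ₊₁)/dₖ₊₁⌋:
  k=1: m=32, d=63, a=1
  k=2: m=31, d=2, a=31
  k=3: m=31, d=63, a=1
  k=4: m=32, d=1, a=64
d=1 and a=2a₀=64 at k=4, so the next step gives (m, d) = (32, 63) again — its k=1 value — and the period has length 4.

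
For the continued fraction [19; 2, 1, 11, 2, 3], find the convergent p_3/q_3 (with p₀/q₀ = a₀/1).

677/35

Using pₖ = aₖpₖ₋₁ + pₖ₋₂, qₖ = aₖqₖ₋₁ + qₖ₋₂ (with p₋₁=1, p₋₂=0, q₋₁=0, q₋₂=1):
  k=0: a=19, p=19, q=1
  k=1: a=2, p=39, q=2
  k=2: a=1, p=58, q=3
  k=3: a=11, p=677, q=35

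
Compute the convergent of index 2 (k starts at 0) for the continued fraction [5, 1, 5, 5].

Using pₖ = aₖpₖ₋₁ + pₖ₋₂, qₖ = aₖqₖ₋₁ + qₖ₋₂ (with p₋₁=1, p₋₂=0, q₋₁=0, q₋₂=1):
  k=0: a=5, p=5, q=1
  k=1: a=1, p=6, q=1
  k=2: a=5, p=35, q=6

35/6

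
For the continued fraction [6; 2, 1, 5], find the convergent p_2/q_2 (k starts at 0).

19/3

Using pₖ = aₖpₖ₋₁ + pₖ₋₂, qₖ = aₖqₖ₋₁ + qₖ₋₂ (with p₋₁=1, p₋₂=0, q₋₁=0, q₋₂=1):
  k=0: a=6, p=6, q=1
  k=1: a=2, p=13, q=2
  k=2: a=1, p=19, q=3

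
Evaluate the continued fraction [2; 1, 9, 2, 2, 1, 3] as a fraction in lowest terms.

Using pₖ = aₖpₖ₋₁ + pₖ₋₂ and qₖ = aₖqₖ₋₁ + qₖ₋₂:
  k=0: a=2, p=2, q=1
  k=1: a=1, p=3, q=1
  k=2: a=9, p=29, q=10
  k=3: a=2, p=61, q=21
  k=4: a=2, p=151, q=52
  k=5: a=1, p=212, q=73
  k=6: a=3, p=787, q=271

787/271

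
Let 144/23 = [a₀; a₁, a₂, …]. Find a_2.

1

144 = 6·23 + 6   →  a_0 = 6
23 = 3·6 + 5   →  a_1 = 3
6 = 1·5 + 1   →  a_2 = 1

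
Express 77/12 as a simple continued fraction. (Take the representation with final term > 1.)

77 = 6*12 + 5
12 = 2*5 + 2
5 = 2*2 + 1
2 = 2*1 + 0  (stop)
So 77/12 = [6; 2, 2, 2].

[6; 2, 2, 2]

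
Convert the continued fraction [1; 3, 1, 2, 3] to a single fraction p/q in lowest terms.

47/37

Fold from the inside: start with 3/1.
  2 + 1/3 = 7/3
  1 + 3/7 = 10/7
  3 + 7/10 = 37/10
  1 + 10/37 = 47/37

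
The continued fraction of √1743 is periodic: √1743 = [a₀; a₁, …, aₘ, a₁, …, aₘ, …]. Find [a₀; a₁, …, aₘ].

a₀ = ⌊√1743⌋ = 41.
With m₀=0, d₀=1 and mₖ₊₁ = dₖaₖ − mₖ, dₖ₊₁ = (n − mₖ₊₁²)/dₖ, aₖ₊₁ = ⌊(a₀+mₖ₊₁)/dₖ₊₁⌋:
  k=1: m=41, d=62, a=1
  k=2: m=21, d=21, a=2
  k=3: m=21, d=62, a=1
  k=4: m=41, d=1, a=82
d=1 and a=2a₀=82 at k=4, so the next step gives (m, d) = (41, 62) again — its k=1 value — and the period has length 4.

[41; 1, 2, 1, 82]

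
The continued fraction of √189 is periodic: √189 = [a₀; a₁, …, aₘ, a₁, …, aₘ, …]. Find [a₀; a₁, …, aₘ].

a₀ = ⌊√189⌋ = 13.
With m₀=0, d₀=1 and mₖ₊₁ = dₖaₖ − mₖ, dₖ₊₁ = (n − mₖ₊₁²)/dₖ, aₖ₊₁ = ⌊(a₀+mₖ₊₁)/dₖ₊₁⌋:
  k=1: m=13, d=20, a=1
  k=2: m=7, d=7, a=2
  k=3: m=7, d=20, a=1
  k=4: m=13, d=1, a=26
d=1 and a=2a₀=26 at k=4, so the next step gives (m, d) = (13, 20) again — its k=1 value — and the period has length 4.

[13; 1, 2, 1, 26]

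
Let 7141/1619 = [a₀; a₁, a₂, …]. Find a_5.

9

7141 = 4·1619 + 665   →  a_0 = 4
1619 = 2·665 + 289   →  a_1 = 2
665 = 2·289 + 87   →  a_2 = 2
289 = 3·87 + 28   →  a_3 = 3
87 = 3·28 + 3   →  a_4 = 3
28 = 9·3 + 1   →  a_5 = 9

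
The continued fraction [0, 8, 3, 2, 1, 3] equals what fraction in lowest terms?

Using pₖ = aₖpₖ₋₁ + pₖ₋₂ and qₖ = aₖqₖ₋₁ + qₖ₋₂:
  k=0: a=0, p=0, q=1
  k=1: a=8, p=1, q=8
  k=2: a=3, p=3, q=25
  k=3: a=2, p=7, q=58
  k=4: a=1, p=10, q=83
  k=5: a=3, p=37, q=307

37/307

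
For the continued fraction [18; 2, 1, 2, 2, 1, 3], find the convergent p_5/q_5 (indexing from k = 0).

Using pₖ = aₖpₖ₋₁ + pₖ₋₂, qₖ = aₖqₖ₋₁ + qₖ₋₂ (with p₋₁=1, p₋₂=0, q₋₁=0, q₋₂=1):
  k=0: a=18, p=18, q=1
  k=1: a=2, p=37, q=2
  k=2: a=1, p=55, q=3
  k=3: a=2, p=147, q=8
  k=4: a=2, p=349, q=19
  k=5: a=1, p=496, q=27

496/27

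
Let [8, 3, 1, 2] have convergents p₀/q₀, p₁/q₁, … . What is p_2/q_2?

33/4

Using pₖ = aₖpₖ₋₁ + pₖ₋₂, qₖ = aₖqₖ₋₁ + qₖ₋₂ (with p₋₁=1, p₋₂=0, q₋₁=0, q₋₂=1):
  k=0: a=8, p=8, q=1
  k=1: a=3, p=25, q=3
  k=2: a=1, p=33, q=4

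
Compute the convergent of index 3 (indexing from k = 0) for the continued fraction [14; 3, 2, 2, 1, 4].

Using pₖ = aₖpₖ₋₁ + pₖ₋₂, qₖ = aₖqₖ₋₁ + qₖ₋₂ (with p₋₁=1, p₋₂=0, q₋₁=0, q₋₂=1):
  k=0: a=14, p=14, q=1
  k=1: a=3, p=43, q=3
  k=2: a=2, p=100, q=7
  k=3: a=2, p=243, q=17

243/17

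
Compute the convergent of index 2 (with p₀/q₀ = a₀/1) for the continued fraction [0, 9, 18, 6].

18/163

Using pₖ = aₖpₖ₋₁ + pₖ₋₂, qₖ = aₖqₖ₋₁ + qₖ₋₂ (with p₋₁=1, p₋₂=0, q₋₁=0, q₋₂=1):
  k=0: a=0, p=0, q=1
  k=1: a=9, p=1, q=9
  k=2: a=18, p=18, q=163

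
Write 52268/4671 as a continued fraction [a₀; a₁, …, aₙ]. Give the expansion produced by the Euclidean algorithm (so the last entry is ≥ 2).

[11; 5, 3, 1, 3, 7, 8]

52268 = 11*4671 + 887
4671 = 5*887 + 236
887 = 3*236 + 179
236 = 1*179 + 57
179 = 3*57 + 8
57 = 7*8 + 1
8 = 8*1 + 0  (stop)
So 52268/4671 = [11; 5, 3, 1, 3, 7, 8].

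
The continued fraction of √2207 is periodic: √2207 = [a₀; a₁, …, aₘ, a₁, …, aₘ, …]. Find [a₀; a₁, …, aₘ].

[46; 1, 45, 1, 92]

a₀ = ⌊√2207⌋ = 46.
With m₀=0, d₀=1 and mₖ₊₁ = dₖaₖ − mₖ, dₖ₊₁ = (n − mₖ₊₁²)/dₖ, aₖ₊₁ = ⌊(a₀+mₖ₊₁)/dₖ₊₁⌋:
  k=1: m=46, d=91, a=1
  k=2: m=45, d=2, a=45
  k=3: m=45, d=91, a=1
  k=4: m=46, d=1, a=92
d=1 and a=2a₀=92 at k=4, so the next step gives (m, d) = (46, 91) again — its k=1 value — and the period has length 4.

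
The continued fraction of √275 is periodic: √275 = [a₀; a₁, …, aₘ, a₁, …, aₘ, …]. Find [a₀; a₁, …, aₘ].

a₀ = ⌊√275⌋ = 16.
With m₀=0, d₀=1 and mₖ₊₁ = dₖaₖ − mₖ, dₖ₊₁ = (n − mₖ₊₁²)/dₖ, aₖ₊₁ = ⌊(a₀+mₖ₊₁)/dₖ₊₁⌋:
  k=1: m=16, d=19, a=1
  k=2: m=3, d=14, a=1
  k=3: m=11, d=11, a=2
  k=4: m=11, d=14, a=1
  k=5: m=3, d=19, a=1
  k=6: m=16, d=1, a=32
d=1 and a=2a₀=32 at k=6, so the next step gives (m, d) = (16, 19) again — its k=1 value — and the period has length 6.

[16; 1, 1, 2, 1, 1, 32]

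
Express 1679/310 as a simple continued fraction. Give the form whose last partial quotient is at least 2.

1679 = 5*310 + 129
310 = 2*129 + 52
129 = 2*52 + 25
52 = 2*25 + 2
25 = 12*2 + 1
2 = 2*1 + 0  (stop)
So 1679/310 = [5; 2, 2, 2, 12, 2].

[5; 2, 2, 2, 12, 2]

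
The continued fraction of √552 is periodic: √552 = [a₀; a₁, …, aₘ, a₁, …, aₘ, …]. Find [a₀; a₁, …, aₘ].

a₀ = ⌊√552⌋ = 23.
With m₀=0, d₀=1 and mₖ₊₁ = dₖaₖ − mₖ, dₖ₊₁ = (n − mₖ₊₁²)/dₖ, aₖ₊₁ = ⌊(a₀+mₖ₊₁)/dₖ₊₁⌋:
  k=1: m=23, d=23, a=2
  k=2: m=23, d=1, a=46
d=1 and a=2a₀=46 at k=2, so the next step gives (m, d) = (23, 23) again — its k=1 value — and the period has length 2.

[23; 2, 46]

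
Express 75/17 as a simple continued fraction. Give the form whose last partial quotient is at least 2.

[4; 2, 2, 3]

75 = 4*17 + 7
17 = 2*7 + 3
7 = 2*3 + 1
3 = 3*1 + 0  (stop)
So 75/17 = [4; 2, 2, 3].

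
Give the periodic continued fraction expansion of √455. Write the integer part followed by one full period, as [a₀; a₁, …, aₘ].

[21; 3, 42]

a₀ = ⌊√455⌋ = 21.
With m₀=0, d₀=1 and mₖ₊₁ = dₖaₖ − mₖ, dₖ₊₁ = (n − mₖ₊₁²)/dₖ, aₖ₊₁ = ⌊(a₀+mₖ₊₁)/dₖ₊₁⌋:
  k=1: m=21, d=14, a=3
  k=2: m=21, d=1, a=42
d=1 and a=2a₀=42 at k=2, so the next step gives (m, d) = (21, 14) again — its k=1 value — and the period has length 2.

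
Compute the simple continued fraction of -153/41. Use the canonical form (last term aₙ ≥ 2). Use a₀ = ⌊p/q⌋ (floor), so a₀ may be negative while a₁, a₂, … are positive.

-153 = -4×41 + 11
41 = 3×11 + 8
11 = 1×8 + 3
8 = 2×3 + 2
3 = 1×2 + 1
2 = 2×1 + 0  (stop)
So -153/41 = [-4; 3, 1, 2, 1, 2].

[-4; 3, 1, 2, 1, 2]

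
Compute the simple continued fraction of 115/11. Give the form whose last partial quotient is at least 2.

[10; 2, 5]

115 = 10·11 + 5
11 = 2·5 + 1
5 = 5·1 + 0  (stop)
So 115/11 = [10; 2, 5].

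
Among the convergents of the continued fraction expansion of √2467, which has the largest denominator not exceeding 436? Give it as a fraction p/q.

14851/299

√2467 = [49; 1, 2, 49, 2, 1, 98, …] (period length 6).
Convergents:
  p_0/q_0 = 49/1
  p_1/q_1 = 50/1
  p_2/q_2 = 149/3
  p_3/q_3 = 7351/148
  p_4/q_4 = 14851/299
  p_5/q_5 = 22202/447
q_4 = 299 ≤ 436 < 447 = q_5, so the answer is 14851/299.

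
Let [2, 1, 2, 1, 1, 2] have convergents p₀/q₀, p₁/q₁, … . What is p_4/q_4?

19/7

Using pₖ = aₖpₖ₋₁ + pₖ₋₂, qₖ = aₖqₖ₋₁ + qₖ₋₂ (with p₋₁=1, p₋₂=0, q₋₁=0, q₋₂=1):
  k=0: a=2, p=2, q=1
  k=1: a=1, p=3, q=1
  k=2: a=2, p=8, q=3
  k=3: a=1, p=11, q=4
  k=4: a=1, p=19, q=7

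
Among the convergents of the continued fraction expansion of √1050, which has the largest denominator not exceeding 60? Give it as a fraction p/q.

√1050 = [32; 2, 2, 10, 2, 2, 64, …] (period length 6).
Convergents:
  p_0/q_0 = 32/1
  p_1/q_1 = 65/2
  p_2/q_2 = 162/5
  p_3/q_3 = 1685/52
  p_4/q_4 = 3532/109
q_3 = 52 ≤ 60 < 109 = q_4, so the answer is 1685/52.

1685/52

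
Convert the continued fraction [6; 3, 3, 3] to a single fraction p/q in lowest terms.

Fold from the inside: start with 3/1.
  3 + 1/3 = 10/3
  3 + 3/10 = 33/10
  6 + 10/33 = 208/33

208/33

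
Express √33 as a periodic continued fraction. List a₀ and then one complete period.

[5; 1, 2, 1, 10]

a₀ = ⌊√33⌋ = 5.
With m₀=0, d₀=1 and mₖ₊₁ = dₖaₖ − mₖ, dₖ₊₁ = (n − mₖ₊₁²)/dₖ, aₖ₊₁ = ⌊(a₀+mₖ₊₁)/dₖ₊₁⌋:
  k=1: m=5, d=8, a=1
  k=2: m=3, d=3, a=2
  k=3: m=3, d=8, a=1
  k=4: m=5, d=1, a=10
d=1 and a=2a₀=10 at k=4, so the next step gives (m, d) = (5, 8) again — its k=1 value — and the period has length 4.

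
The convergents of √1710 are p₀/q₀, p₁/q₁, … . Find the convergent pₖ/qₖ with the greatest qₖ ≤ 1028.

√1710 = [41; 2, 1, 5, 4, 5, 1, 2, 82, …] (period length 8).
Convergents:
  p_0/q_0 = 41/1
  p_1/q_1 = 83/2
  p_2/q_2 = 124/3
  p_3/q_3 = 703/17
  p_4/q_4 = 2936/71
  p_5/q_5 = 15383/372
  p_6/q_6 = 18319/443
  p_7/q_7 = 52021/1258
q_6 = 443 ≤ 1028 < 1258 = q_7, so the answer is 18319/443.

18319/443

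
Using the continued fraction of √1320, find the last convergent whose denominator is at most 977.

√1320 = [36; 3, 72, …] (period length 2).
Convergents:
  p_0/q_0 = 36/1
  p_1/q_1 = 109/3
  p_2/q_2 = 7884/217
  p_3/q_3 = 23761/654
  p_4/q_4 = 1718676/47305
q_3 = 654 ≤ 977 < 47305 = q_4, so the answer is 23761/654.

23761/654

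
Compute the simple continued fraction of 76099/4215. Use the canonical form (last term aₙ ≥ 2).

76099 = 18*4215 + 229
4215 = 18*229 + 93
229 = 2*93 + 43
93 = 2*43 + 7
43 = 6*7 + 1
7 = 7*1 + 0  (stop)
So 76099/4215 = [18; 18, 2, 2, 6, 7].

[18; 18, 2, 2, 6, 7]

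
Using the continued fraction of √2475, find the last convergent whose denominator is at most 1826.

√2475 = [49; 1, 2, 1, 98, …] (period length 4).
Convergents:
  p_0/q_0 = 49/1
  p_1/q_1 = 50/1
  p_2/q_2 = 149/3
  p_3/q_3 = 199/4
  p_4/q_4 = 19651/395
  p_5/q_5 = 19850/399
  p_6/q_6 = 59351/1193
  p_7/q_7 = 79201/1592
  p_8/q_8 = 7821049/157209
q_7 = 1592 ≤ 1826 < 157209 = q_8, so the answer is 79201/1592.

79201/1592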